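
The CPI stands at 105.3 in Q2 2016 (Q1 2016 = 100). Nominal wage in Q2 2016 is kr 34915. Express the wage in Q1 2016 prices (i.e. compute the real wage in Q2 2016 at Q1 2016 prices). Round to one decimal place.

33157.6

Real = Nominal ÷ (Index/100) = 34915 ÷ (105.3/100)
     = 34915 ÷ 1.053 = 33157.6448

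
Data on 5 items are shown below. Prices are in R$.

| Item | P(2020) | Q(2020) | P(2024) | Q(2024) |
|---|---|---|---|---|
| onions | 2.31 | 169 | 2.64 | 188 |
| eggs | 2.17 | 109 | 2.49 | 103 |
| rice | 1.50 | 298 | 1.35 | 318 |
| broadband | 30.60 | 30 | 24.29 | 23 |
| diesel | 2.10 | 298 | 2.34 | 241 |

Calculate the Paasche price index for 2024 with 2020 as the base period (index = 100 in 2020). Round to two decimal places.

98.29

Paasche price index uses current-period quantities as weights.
ΣP(2024)·Q(2024) = 2.64×188 + 2.49×103 + 1.35×318 + 24.29×23 + 2.34×241 = 496.32 + 256.47 + 429.3 + 558.67 + 563.94 = 2304.7
ΣP(2020)·Q(2024) = 2.31×188 + 2.17×103 + 1.50×318 + 30.60×23 + 2.10×241 = 434.28 + 223.51 + 477 + 703.8 + 506.1 = 2344.69
Index = 2304.7 / 2344.69 × 100 = 98.2944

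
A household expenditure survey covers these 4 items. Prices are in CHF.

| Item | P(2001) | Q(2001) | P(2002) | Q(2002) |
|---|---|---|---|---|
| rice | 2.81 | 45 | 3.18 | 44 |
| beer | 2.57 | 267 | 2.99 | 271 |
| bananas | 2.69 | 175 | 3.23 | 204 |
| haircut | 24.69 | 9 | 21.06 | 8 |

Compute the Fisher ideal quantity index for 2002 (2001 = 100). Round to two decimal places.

104.42

Laspeyres component (base-period weights):
ΣP(2001)Q(2002) = 2.81×44 + 2.57×271 + 2.69×204 + 24.69×8 = 123.64 + 696.47 + 548.76 + 197.52 = 1566.39
ΣP(2001)Q(2001) = 2.81×45 + 2.57×267 + 2.69×175 + 24.69×9 = 126.45 + 686.19 + 470.75 + 222.21 = 1505.6
L = 1566.39 / 1505.6 × 100 = 104.0376
Paasche component (current-period weights):
ΣP(2002)Q(2002) = 3.18×44 + 2.99×271 + 3.23×204 + 21.06×8 = 139.92 + 810.29 + 658.92 + 168.48 = 1777.61
ΣP(2002)Q(2001) = 3.18×45 + 2.99×267 + 3.23×175 + 21.06×9 = 143.1 + 798.33 + 565.25 + 189.54 = 1696.22
P = 1777.61 / 1696.22 × 100 = 104.7983
Fisher = √(L × P) = √(104.0376 × 104.7983) = 104.4173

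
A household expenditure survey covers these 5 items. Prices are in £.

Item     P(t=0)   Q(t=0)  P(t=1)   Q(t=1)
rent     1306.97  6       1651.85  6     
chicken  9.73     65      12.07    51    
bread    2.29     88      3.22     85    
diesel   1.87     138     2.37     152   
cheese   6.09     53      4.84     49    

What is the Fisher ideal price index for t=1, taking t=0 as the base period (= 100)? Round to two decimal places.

Laspeyres component (base-period weights):
ΣP(t=1)Q(t=0) = 1651.85×6 + 12.07×65 + 3.22×88 + 2.37×138 + 4.84×53 = 9911.1 + 784.55 + 283.36 + 327.06 + 256.52 = 11562.59
ΣP(t=0)Q(t=0) = 1306.97×6 + 9.73×65 + 2.29×88 + 1.87×138 + 6.09×53 = 7841.82 + 632.45 + 201.52 + 258.06 + 322.77 = 9256.62
L = 11562.59 / 9256.62 × 100 = 124.9116
Paasche component (current-period weights):
ΣP(t=1)Q(t=1) = 1651.85×6 + 12.07×51 + 3.22×85 + 2.37×152 + 4.84×49 = 9911.1 + 615.57 + 273.7 + 360.24 + 237.16 = 11397.77
ΣP(t=0)Q(t=1) = 1306.97×6 + 9.73×51 + 2.29×85 + 1.87×152 + 6.09×49 = 7841.82 + 496.23 + 194.65 + 284.24 + 298.41 = 9115.35
P = 11397.77 / 9115.35 × 100 = 125.0393
Fisher = √(L × P) = √(124.9116 × 125.0393) = 124.9754

124.98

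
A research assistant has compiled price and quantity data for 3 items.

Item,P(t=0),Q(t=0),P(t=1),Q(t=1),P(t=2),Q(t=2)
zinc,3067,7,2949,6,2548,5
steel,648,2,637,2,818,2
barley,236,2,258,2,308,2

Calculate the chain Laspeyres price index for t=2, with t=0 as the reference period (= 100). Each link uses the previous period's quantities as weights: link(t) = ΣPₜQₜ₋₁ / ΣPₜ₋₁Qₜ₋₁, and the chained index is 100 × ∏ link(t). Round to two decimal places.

Link t=0→t=1:
ΣP(t=1)Q(t=0) = 2949×7 + 637×2 + 258×2 = 20643 + 1274 + 516 = 22433
ΣP(t=0)Q(t=0) = 3067×7 + 648×2 + 236×2 = 21469 + 1296 + 472 = 23237
link = 22433/23237 = 0.965400
Link t=1→t=2:
ΣP(t=2)Q(t=1) = 2548×6 + 818×2 + 308×2 = 15288 + 1636 + 616 = 17540
ΣP(t=1)Q(t=1) = 2949×6 + 637×2 + 258×2 = 17694 + 1274 + 516 = 19484
link = 17540/19484 = 0.900226
Chained index = 100 × 0.965400 × 0.900226 = 86.9078

86.91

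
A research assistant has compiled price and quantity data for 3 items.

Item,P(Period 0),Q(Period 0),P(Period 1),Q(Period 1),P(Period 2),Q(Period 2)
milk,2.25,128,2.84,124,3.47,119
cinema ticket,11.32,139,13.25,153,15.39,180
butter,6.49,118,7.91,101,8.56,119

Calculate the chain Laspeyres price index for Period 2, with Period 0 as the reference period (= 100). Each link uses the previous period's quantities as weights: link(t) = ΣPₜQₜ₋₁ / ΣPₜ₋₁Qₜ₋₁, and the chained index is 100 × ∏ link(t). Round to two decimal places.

137.17

Link Period 0→Period 1:
ΣP(Period 1)Q(Period 0) = 2.84×128 + 13.25×139 + 7.91×118 = 363.52 + 1841.75 + 933.38 = 3138.65
ΣP(Period 0)Q(Period 0) = 2.25×128 + 11.32×139 + 6.49×118 = 288 + 1573.48 + 765.82 = 2627.3
link = 3138.65/2627.3 = 1.194629
Link Period 1→Period 2:
ΣP(Period 2)Q(Period 1) = 3.47×124 + 15.39×153 + 8.56×101 = 430.28 + 2354.67 + 864.56 = 3649.51
ΣP(Period 1)Q(Period 1) = 2.84×124 + 13.25×153 + 7.91×101 = 352.16 + 2027.25 + 798.91 = 3178.32
link = 3649.51/3178.32 = 1.148251
Chained index = 100 × 1.194629 × 1.148251 = 137.1735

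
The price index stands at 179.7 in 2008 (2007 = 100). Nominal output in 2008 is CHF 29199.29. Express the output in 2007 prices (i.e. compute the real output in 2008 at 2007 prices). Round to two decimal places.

Real = Nominal ÷ (Index/100) = 29199.29 ÷ (179.7/100)
     = 29199.29 ÷ 1.797 = 16248.9093

16248.91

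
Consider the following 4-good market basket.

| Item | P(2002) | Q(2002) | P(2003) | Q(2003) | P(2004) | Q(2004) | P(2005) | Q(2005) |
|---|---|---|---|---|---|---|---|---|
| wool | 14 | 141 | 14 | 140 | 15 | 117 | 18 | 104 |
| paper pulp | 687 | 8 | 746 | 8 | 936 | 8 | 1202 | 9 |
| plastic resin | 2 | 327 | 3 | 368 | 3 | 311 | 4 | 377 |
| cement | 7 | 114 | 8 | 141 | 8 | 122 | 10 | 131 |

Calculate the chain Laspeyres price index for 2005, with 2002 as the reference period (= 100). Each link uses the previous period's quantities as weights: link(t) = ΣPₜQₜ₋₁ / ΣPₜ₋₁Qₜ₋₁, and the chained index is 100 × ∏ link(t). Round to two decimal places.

Link 2002→2003:
ΣP(2003)Q(2002) = 14×141 + 746×8 + 3×327 + 8×114 = 1974 + 5968 + 981 + 912 = 9835
ΣP(2002)Q(2002) = 14×141 + 687×8 + 2×327 + 7×114 = 1974 + 5496 + 654 + 798 = 8922
link = 9835/8922 = 1.102331
Link 2003→2004:
ΣP(2004)Q(2003) = 15×140 + 936×8 + 3×368 + 8×141 = 2100 + 7488 + 1104 + 1128 = 11820
ΣP(2003)Q(2003) = 14×140 + 746×8 + 3×368 + 8×141 = 1960 + 5968 + 1104 + 1128 = 10160
link = 11820/10160 = 1.163386
Link 2004→2005:
ΣP(2005)Q(2004) = 18×117 + 1202×8 + 4×311 + 10×122 = 2106 + 9616 + 1244 + 1220 = 14186
ΣP(2004)Q(2004) = 15×117 + 936×8 + 3×311 + 8×122 = 1755 + 7488 + 933 + 976 = 11152
link = 14186/11152 = 1.272059
Chained index = 100 × 1.102331 × 1.163386 × 1.272059 = 163.1335

163.13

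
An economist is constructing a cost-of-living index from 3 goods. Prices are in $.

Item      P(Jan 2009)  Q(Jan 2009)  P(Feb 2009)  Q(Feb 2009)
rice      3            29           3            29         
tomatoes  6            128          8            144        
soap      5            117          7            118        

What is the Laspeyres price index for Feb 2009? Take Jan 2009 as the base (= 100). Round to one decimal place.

134.0

Laspeyres price index uses base-period quantities as weights.
ΣP(Feb 2009)·Q(Jan 2009) = 3×29 + 8×128 + 7×117 = 87 + 1024 + 819 = 1930
ΣP(Jan 2009)·Q(Jan 2009) = 3×29 + 6×128 + 5×117 = 87 + 768 + 585 = 1440
Index = 1930 / 1440 × 100 = 134.0278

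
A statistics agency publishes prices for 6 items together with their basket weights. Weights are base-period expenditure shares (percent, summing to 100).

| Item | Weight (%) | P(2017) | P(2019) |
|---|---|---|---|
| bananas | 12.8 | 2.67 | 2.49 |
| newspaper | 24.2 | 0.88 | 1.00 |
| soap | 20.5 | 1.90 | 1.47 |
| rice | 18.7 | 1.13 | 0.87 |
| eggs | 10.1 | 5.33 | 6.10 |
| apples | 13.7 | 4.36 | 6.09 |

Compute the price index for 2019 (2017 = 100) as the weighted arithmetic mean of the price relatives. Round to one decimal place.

bananas: 12.8 × (2.49/2.67) = 12.8 × 0.932584 = 11.9371
newspaper: 24.2 × (1.00/0.88) = 24.2 × 1.136364 = 27.5000
soap: 20.5 × (1.47/1.90) = 20.5 × 0.773684 = 15.8605
rice: 18.7 × (0.87/1.13) = 18.7 × 0.769912 = 14.3973
eggs: 10.1 × (6.10/5.33) = 10.1 × 1.144465 = 11.5591
apples: 13.7 × (6.09/4.36) = 13.7 × 1.396789 = 19.1360
Index = Σ wᵢ·(p₁ᵢ/p₀ᵢ) = 11.9371 + 27.5000 + 15.8605 + 14.3973 + 11.5591 + 19.1360 = 100.3901

100.4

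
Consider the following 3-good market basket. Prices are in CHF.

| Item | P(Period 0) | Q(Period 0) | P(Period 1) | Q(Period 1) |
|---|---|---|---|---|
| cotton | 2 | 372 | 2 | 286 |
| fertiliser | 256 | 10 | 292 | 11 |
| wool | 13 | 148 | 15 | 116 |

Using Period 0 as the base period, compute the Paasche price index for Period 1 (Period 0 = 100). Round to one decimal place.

Paasche price index uses current-period quantities as weights.
ΣP(Period 1)·Q(Period 1) = 2×286 + 292×11 + 15×116 = 572 + 3212 + 1740 = 5524
ΣP(Period 0)·Q(Period 1) = 2×286 + 256×11 + 13×116 = 572 + 2816 + 1508 = 4896
Index = 5524 / 4896 × 100 = 112.8268

112.8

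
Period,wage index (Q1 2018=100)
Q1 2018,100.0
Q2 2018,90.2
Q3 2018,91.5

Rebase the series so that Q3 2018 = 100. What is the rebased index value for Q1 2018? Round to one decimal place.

109.3

Rebased(Q1 2018) = 100.0 / 91.5 × 100 = 109.2896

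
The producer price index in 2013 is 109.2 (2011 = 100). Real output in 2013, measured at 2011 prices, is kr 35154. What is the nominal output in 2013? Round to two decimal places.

38388.17

Nominal = Real × (Index/100) = 35154 × (109.2/100)
        = 35154 × 1.092 = 38388.1680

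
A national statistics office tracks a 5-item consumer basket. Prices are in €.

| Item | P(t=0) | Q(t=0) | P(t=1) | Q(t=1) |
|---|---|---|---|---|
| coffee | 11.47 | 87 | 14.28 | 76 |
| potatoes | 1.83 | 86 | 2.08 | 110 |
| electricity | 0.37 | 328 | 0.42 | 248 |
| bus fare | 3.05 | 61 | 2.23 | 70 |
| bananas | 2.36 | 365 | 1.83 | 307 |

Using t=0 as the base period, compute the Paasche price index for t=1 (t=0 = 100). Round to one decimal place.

101.6

Paasche price index uses current-period quantities as weights.
ΣP(t=1)·Q(t=1) = 14.28×76 + 2.08×110 + 0.42×248 + 2.23×70 + 1.83×307 = 1085.28 + 228.8 + 104.16 + 156.1 + 561.81 = 2136.15
ΣP(t=0)·Q(t=1) = 11.47×76 + 1.83×110 + 0.37×248 + 3.05×70 + 2.36×307 = 871.72 + 201.3 + 91.76 + 213.5 + 724.52 = 2102.8
Index = 2136.15 / 2102.8 × 100 = 101.5860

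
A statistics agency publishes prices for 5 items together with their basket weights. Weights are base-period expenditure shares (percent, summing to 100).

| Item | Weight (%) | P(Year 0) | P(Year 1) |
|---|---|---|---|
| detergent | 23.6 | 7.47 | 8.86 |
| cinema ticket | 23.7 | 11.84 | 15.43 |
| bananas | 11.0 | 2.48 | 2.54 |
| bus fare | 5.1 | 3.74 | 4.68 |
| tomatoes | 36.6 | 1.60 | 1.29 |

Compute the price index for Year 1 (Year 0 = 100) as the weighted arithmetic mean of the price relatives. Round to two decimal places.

106.03

detergent: 23.6 × (8.86/7.47) = 23.6 × 1.186078 = 27.9914
cinema ticket: 23.7 × (15.43/11.84) = 23.7 × 1.303209 = 30.8861
bananas: 11.0 × (2.54/2.48) = 11.0 × 1.024194 = 11.2661
bus fare: 5.1 × (4.68/3.74) = 5.1 × 1.251337 = 6.3818
tomatoes: 36.6 × (1.29/1.60) = 36.6 × 0.806250 = 29.5088
Index = Σ wᵢ·(p₁ᵢ/p₀ᵢ) = 27.9914 + 30.8861 + 11.2661 + 6.3818 + 29.5088 = 106.0342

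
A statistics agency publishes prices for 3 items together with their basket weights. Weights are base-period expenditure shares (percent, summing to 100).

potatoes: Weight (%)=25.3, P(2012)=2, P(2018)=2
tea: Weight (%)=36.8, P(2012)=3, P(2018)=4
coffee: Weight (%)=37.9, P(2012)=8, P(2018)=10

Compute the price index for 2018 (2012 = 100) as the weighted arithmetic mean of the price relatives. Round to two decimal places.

121.74

potatoes: 25.3 × (2/2) = 25.3 × 1.000000 = 25.3000
tea: 36.8 × (4/3) = 36.8 × 1.333333 = 49.0667
coffee: 37.9 × (10/8) = 37.9 × 1.250000 = 47.3750
Index = Σ wᵢ·(p₁ᵢ/p₀ᵢ) = 25.3000 + 49.0667 + 47.3750 = 121.7417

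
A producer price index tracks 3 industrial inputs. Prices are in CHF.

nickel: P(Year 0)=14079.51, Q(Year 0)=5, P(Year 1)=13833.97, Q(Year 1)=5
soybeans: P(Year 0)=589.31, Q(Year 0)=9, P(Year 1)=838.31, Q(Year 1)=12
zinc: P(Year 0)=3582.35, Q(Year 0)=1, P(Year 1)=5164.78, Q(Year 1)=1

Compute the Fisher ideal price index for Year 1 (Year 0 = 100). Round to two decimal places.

Laspeyres component (base-period weights):
ΣP(Year 1)Q(Year 0) = 13833.97×5 + 838.31×9 + 5164.78×1 = 69169.85 + 7544.79 + 5164.78 = 81879.42
ΣP(Year 0)Q(Year 0) = 14079.51×5 + 589.31×9 + 3582.35×1 = 70397.55 + 5303.79 + 3582.35 = 79283.69
L = 81879.42 / 79283.69 × 100 = 103.2740
Paasche component (current-period weights):
ΣP(Year 1)Q(Year 1) = 13833.97×5 + 838.31×12 + 5164.78×1 = 69169.85 + 10059.72 + 5164.78 = 84394.35
ΣP(Year 0)Q(Year 1) = 14079.51×5 + 589.31×12 + 3582.35×1 = 70397.55 + 7071.72 + 3582.35 = 81051.62
P = 84394.35 / 81051.62 × 100 = 104.1242
Fisher = √(L × P) = √(103.2740 × 104.1242) = 103.6982

103.70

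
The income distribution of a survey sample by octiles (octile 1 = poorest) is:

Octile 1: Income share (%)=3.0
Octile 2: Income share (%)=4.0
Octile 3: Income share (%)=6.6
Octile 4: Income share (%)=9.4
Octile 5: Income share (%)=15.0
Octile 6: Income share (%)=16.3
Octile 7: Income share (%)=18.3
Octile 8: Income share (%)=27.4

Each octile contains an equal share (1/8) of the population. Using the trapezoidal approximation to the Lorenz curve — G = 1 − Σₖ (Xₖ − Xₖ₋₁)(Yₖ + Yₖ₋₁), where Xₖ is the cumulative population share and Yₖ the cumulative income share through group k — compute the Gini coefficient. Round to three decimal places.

0.346

Cumulative income shares Yₖ: 0.0300, 0.0700, 0.1360, 0.2300, 0.3800, 0.5430, 0.7260, 1.0000
Σ (Xₖ−Xₖ₋₁)(Yₖ+Yₖ₋₁) = (1/8)(0.0300+0.0000) + (1/8)(0.0700+0.0300) + (1/8)(0.1360+0.0700) + (1/8)(0.2300+0.1360) + (1/8)(0.3800+0.2300) + (1/8)(0.5430+0.3800) + (1/8)(0.7260+0.5430) + (1/8)(1.0000+0.7260)
  = 0.0037 + 0.0125 + 0.0258 + 0.0457 + 0.0762 + 0.1154 + 0.1586 + 0.2157 = 0.6538
G = 1 − 0.6538 = 0.3462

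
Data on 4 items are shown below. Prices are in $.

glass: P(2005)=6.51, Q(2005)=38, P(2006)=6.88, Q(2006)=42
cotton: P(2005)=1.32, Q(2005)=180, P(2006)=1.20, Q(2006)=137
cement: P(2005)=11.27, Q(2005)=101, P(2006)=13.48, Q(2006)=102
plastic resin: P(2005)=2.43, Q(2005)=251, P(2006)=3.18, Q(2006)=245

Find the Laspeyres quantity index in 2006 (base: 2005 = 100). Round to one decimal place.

98.5

Laspeyres quantity index uses base-period prices as weights.
ΣP(2005)·Q(2006) = 6.51×42 + 1.32×137 + 11.27×102 + 2.43×245 = 273.42 + 180.84 + 1149.54 + 595.35 = 2199.15
ΣP(2005)·Q(2005) = 6.51×38 + 1.32×180 + 11.27×101 + 2.43×251 = 247.38 + 237.6 + 1138.27 + 609.93 = 2233.18
Index = 2199.15 / 2233.18 × 100 = 98.4762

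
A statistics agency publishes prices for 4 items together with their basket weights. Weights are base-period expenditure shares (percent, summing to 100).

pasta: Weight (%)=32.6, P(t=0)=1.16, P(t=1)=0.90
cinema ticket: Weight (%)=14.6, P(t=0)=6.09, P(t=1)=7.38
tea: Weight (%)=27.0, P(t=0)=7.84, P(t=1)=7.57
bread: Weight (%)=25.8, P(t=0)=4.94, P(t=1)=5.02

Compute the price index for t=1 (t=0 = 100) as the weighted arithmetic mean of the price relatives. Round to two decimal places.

pasta: 32.6 × (0.90/1.16) = 32.6 × 0.775862 = 25.2931
cinema ticket: 14.6 × (7.38/6.09) = 14.6 × 1.211823 = 17.6926
tea: 27.0 × (7.57/7.84) = 27.0 × 0.965561 = 26.0702
bread: 25.8 × (5.02/4.94) = 25.8 × 1.016194 = 26.2178
Index = Σ wᵢ·(p₁ᵢ/p₀ᵢ) = 25.2931 + 17.6926 + 26.0702 + 26.2178 = 95.2737

95.27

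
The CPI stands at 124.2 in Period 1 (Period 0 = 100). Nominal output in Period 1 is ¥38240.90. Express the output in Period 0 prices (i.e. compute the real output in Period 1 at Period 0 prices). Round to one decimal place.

30789.8

Real = Nominal ÷ (Index/100) = 38240.90 ÷ (124.2/100)
     = 38240.90 ÷ 1.242 = 30789.7746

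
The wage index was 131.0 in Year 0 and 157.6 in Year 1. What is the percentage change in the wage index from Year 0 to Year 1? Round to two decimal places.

20.31%

Change = (157.6 − 131.0) / 131.0 × 100
       = 26.6 / 131.0 × 100 = 20.3053%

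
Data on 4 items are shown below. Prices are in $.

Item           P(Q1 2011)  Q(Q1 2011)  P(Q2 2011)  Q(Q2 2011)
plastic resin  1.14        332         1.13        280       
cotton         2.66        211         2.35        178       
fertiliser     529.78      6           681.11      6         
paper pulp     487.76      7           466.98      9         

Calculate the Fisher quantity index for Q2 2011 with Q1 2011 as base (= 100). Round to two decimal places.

110.35

Laspeyres component (base-period weights):
ΣP(Q1 2011)Q(Q2 2011) = 1.14×280 + 2.66×178 + 529.78×6 + 487.76×9 = 319.2 + 473.48 + 3178.68 + 4389.84 = 8361.2
ΣP(Q1 2011)Q(Q1 2011) = 1.14×332 + 2.66×211 + 529.78×6 + 487.76×7 = 378.48 + 561.26 + 3178.68 + 3414.32 = 7532.74
L = 8361.2 / 7532.74 × 100 = 110.9981
Paasche component (current-period weights):
ΣP(Q2 2011)Q(Q2 2011) = 1.13×280 + 2.35×178 + 681.11×6 + 466.98×9 = 316.4 + 418.3 + 4086.66 + 4202.82 = 9024.18
ΣP(Q2 2011)Q(Q1 2011) = 1.13×332 + 2.35×211 + 681.11×6 + 466.98×7 = 375.16 + 495.85 + 4086.66 + 3268.86 = 8226.53
P = 9024.18 / 8226.53 × 100 = 109.6961
Fisher = √(L × P) = √(110.9981 × 109.6961) = 110.3452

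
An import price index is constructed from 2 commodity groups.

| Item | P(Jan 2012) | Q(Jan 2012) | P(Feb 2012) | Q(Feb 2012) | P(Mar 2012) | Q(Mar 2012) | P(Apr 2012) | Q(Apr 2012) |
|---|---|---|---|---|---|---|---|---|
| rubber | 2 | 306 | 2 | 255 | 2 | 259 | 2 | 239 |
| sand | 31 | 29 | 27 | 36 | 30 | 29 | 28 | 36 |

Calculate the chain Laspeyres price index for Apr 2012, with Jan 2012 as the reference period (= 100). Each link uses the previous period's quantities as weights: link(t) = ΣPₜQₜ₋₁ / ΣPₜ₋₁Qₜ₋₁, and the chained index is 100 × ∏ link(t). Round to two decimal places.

94.91

Link Jan 2012→Feb 2012:
ΣP(Feb 2012)Q(Jan 2012) = 2×306 + 27×29 = 612 + 783 = 1395
ΣP(Jan 2012)Q(Jan 2012) = 2×306 + 31×29 = 612 + 899 = 1511
link = 1395/1511 = 0.923230
Link Feb 2012→Mar 2012:
ΣP(Mar 2012)Q(Feb 2012) = 2×255 + 30×36 = 510 + 1080 = 1590
ΣP(Feb 2012)Q(Feb 2012) = 2×255 + 27×36 = 510 + 972 = 1482
link = 1590/1482 = 1.072874
Link Mar 2012→Apr 2012:
ΣP(Apr 2012)Q(Mar 2012) = 2×259 + 28×29 = 518 + 812 = 1330
ΣP(Mar 2012)Q(Mar 2012) = 2×259 + 30×29 = 518 + 870 = 1388
link = 1330/1388 = 0.958213
Chained index = 100 × 0.923230 × 1.072874 × 0.958213 = 94.9119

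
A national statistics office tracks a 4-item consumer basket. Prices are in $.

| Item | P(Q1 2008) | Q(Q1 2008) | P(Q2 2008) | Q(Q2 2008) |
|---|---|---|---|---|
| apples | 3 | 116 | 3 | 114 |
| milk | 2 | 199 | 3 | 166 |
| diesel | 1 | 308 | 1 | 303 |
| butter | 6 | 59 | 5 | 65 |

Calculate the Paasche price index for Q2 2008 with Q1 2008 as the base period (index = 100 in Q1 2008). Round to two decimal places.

107.39

Paasche price index uses current-period quantities as weights.
ΣP(Q2 2008)·Q(Q2 2008) = 3×114 + 3×166 + 1×303 + 5×65 = 342 + 498 + 303 + 325 = 1468
ΣP(Q1 2008)·Q(Q2 2008) = 3×114 + 2×166 + 1×303 + 6×65 = 342 + 332 + 303 + 390 = 1367
Index = 1468 / 1367 × 100 = 107.3884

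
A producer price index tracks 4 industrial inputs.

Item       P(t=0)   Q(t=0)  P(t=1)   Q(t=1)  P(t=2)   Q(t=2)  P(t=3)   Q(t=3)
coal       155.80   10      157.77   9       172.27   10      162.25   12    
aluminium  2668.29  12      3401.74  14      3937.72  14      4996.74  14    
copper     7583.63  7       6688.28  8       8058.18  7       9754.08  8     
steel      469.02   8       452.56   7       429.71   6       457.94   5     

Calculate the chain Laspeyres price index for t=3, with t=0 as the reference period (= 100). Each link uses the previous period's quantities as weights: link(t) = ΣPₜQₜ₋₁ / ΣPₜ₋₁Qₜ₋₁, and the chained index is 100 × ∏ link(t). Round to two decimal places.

148.45

Link t=0→t=1:
ΣP(t=1)Q(t=0) = 157.77×10 + 3401.74×12 + 6688.28×7 + 452.56×8 = 1577.7 + 40820.88 + 46817.96 + 3620.48 = 92837.02
ΣP(t=0)Q(t=0) = 155.80×10 + 2668.29×12 + 7583.63×7 + 469.02×8 = 1558 + 32019.48 + 53085.41 + 3752.16 = 90415.05
link = 92837.02/90415.05 = 1.026787
Link t=1→t=2:
ΣP(t=2)Q(t=1) = 172.27×9 + 3937.72×14 + 8058.18×8 + 429.71×7 = 1550.43 + 55128.08 + 64465.44 + 3007.97 = 124151.92
ΣP(t=1)Q(t=1) = 157.77×9 + 3401.74×14 + 6688.28×8 + 452.56×7 = 1419.93 + 47624.36 + 53506.24 + 3167.92 = 105718.45
link = 124151.92/105718.45 = 1.174364
Link t=2→t=3:
ΣP(t=3)Q(t=2) = 162.25×10 + 4996.74×14 + 9754.08×7 + 457.94×6 = 1622.5 + 69954.36 + 68278.56 + 2747.64 = 142603.06
ΣP(t=2)Q(t=2) = 172.27×10 + 3937.72×14 + 8058.18×7 + 429.71×6 = 1722.7 + 55128.08 + 56407.26 + 2578.26 = 115836.3
link = 142603.06/115836.3 = 1.231074
Chained index = 100 × 1.026787 × 1.174364 × 1.231074 = 148.4456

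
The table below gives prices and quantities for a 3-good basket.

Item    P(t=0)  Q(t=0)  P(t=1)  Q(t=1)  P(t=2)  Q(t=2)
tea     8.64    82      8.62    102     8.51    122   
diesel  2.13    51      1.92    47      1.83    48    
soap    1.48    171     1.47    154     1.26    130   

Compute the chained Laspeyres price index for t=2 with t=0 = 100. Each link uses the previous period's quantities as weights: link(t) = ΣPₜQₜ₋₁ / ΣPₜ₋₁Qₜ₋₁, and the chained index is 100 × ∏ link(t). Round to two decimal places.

94.74

Link t=0→t=1:
ΣP(t=1)Q(t=0) = 8.62×82 + 1.92×51 + 1.47×171 = 706.84 + 97.92 + 251.37 = 1056.13
ΣP(t=0)Q(t=0) = 8.64×82 + 2.13×51 + 1.48×171 = 708.48 + 108.63 + 253.08 = 1070.19
link = 1056.13/1070.19 = 0.986862
Link t=1→t=2:
ΣP(t=2)Q(t=1) = 8.51×102 + 1.83×47 + 1.26×154 = 868.02 + 86.01 + 194.04 = 1148.07
ΣP(t=1)Q(t=1) = 8.62×102 + 1.92×47 + 1.47×154 = 879.24 + 90.24 + 226.38 = 1195.86
link = 1148.07/1195.86 = 0.960037
Chained index = 100 × 0.986862 × 0.960037 = 94.7424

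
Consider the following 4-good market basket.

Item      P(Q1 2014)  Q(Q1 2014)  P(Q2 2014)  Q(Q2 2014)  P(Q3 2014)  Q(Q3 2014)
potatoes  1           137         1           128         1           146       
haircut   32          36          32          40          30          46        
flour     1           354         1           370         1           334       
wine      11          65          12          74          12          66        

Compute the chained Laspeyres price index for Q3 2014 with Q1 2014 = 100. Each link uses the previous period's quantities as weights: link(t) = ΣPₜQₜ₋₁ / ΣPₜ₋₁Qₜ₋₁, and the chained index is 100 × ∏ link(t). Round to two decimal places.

Link Q1 2014→Q2 2014:
ΣP(Q2 2014)Q(Q1 2014) = 1×137 + 32×36 + 1×354 + 12×65 = 137 + 1152 + 354 + 780 = 2423
ΣP(Q1 2014)Q(Q1 2014) = 1×137 + 32×36 + 1×354 + 11×65 = 137 + 1152 + 354 + 715 = 2358
link = 2423/2358 = 1.027566
Link Q2 2014→Q3 2014:
ΣP(Q3 2014)Q(Q2 2014) = 1×128 + 30×40 + 1×370 + 12×74 = 128 + 1200 + 370 + 888 = 2586
ΣP(Q2 2014)Q(Q2 2014) = 1×128 + 32×40 + 1×370 + 12×74 = 128 + 1280 + 370 + 888 = 2666
link = 2586/2666 = 0.969992
Chained index = 100 × 1.027566 × 0.969992 = 99.6731

99.67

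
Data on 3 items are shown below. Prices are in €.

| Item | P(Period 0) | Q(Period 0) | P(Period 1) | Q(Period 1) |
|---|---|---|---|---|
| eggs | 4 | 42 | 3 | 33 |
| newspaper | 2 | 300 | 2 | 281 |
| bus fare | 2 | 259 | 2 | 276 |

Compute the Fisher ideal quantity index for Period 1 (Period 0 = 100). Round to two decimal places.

Laspeyres component (base-period weights):
ΣP(Period 0)Q(Period 1) = 4×33 + 2×281 + 2×276 = 132 + 562 + 552 = 1246
ΣP(Period 0)Q(Period 0) = 4×42 + 2×300 + 2×259 = 168 + 600 + 518 = 1286
L = 1246 / 1286 × 100 = 96.8896
Paasche component (current-period weights):
ΣP(Period 1)Q(Period 1) = 3×33 + 2×281 + 2×276 = 99 + 562 + 552 = 1213
ΣP(Period 1)Q(Period 0) = 3×42 + 2×300 + 2×259 = 126 + 600 + 518 = 1244
P = 1213 / 1244 × 100 = 97.5080
Fisher = √(L × P) = √(96.8896 × 97.5080) = 97.1983

97.20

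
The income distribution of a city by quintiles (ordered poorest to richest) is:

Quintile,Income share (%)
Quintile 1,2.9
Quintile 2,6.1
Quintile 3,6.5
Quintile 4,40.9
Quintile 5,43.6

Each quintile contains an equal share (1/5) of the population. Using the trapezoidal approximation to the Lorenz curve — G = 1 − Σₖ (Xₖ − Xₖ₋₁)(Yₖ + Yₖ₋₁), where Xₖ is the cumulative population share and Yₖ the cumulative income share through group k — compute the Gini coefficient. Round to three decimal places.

0.465

Cumulative income shares Yₖ: 0.0290, 0.0900, 0.1550, 0.5640, 1.0000
Σ (Xₖ−Xₖ₋₁)(Yₖ+Yₖ₋₁) = (1/5)(0.0290+0.0000) + (1/5)(0.0900+0.0290) + (1/5)(0.1550+0.0900) + (1/5)(0.5640+0.1550) + (1/5)(1.0000+0.5640)
  = 0.0058 + 0.0238 + 0.0490 + 0.1438 + 0.3128 = 0.5352
G = 1 − 0.5352 = 0.4648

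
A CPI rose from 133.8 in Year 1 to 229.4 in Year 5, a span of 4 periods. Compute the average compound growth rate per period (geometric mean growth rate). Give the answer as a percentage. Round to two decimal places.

Growth factor = (229.4/133.8)^(1/4) = (1.714499)^(1/4) = 1.144285
Growth rate = 1.144285 − 1 = 0.144285 = 14.4285%

14.43%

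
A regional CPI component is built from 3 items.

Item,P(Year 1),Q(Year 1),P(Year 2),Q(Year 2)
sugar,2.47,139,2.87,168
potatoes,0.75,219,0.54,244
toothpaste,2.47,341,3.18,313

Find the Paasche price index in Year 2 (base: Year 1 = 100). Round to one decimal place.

117.4

Paasche price index uses current-period quantities as weights.
ΣP(Year 2)·Q(Year 2) = 2.87×168 + 0.54×244 + 3.18×313 = 482.16 + 131.76 + 995.34 = 1609.26
ΣP(Year 1)·Q(Year 2) = 2.47×168 + 0.75×244 + 2.47×313 = 414.96 + 183 + 773.11 = 1371.07
Index = 1609.26 / 1371.07 × 100 = 117.3726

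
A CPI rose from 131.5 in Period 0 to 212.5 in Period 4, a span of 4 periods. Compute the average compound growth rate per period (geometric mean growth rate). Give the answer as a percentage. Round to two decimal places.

Growth factor = (212.5/131.5)^(1/4) = (1.615970)^(1/4) = 1.127479
Growth rate = 1.127479 − 1 = 0.127479 = 12.7479%

12.75%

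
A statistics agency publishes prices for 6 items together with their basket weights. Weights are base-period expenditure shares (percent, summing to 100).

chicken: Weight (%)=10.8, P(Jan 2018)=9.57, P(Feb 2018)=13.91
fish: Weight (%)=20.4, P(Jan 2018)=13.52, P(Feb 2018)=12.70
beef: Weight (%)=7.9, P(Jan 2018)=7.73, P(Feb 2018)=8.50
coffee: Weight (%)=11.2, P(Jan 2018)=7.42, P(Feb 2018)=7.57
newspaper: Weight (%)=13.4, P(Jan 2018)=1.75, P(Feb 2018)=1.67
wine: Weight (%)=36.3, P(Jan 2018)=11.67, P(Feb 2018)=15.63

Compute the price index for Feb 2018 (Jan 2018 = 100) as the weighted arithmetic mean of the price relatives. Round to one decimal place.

116.4

chicken: 10.8 × (13.91/9.57) = 10.8 × 1.453501 = 15.6978
fish: 20.4 × (12.70/13.52) = 20.4 × 0.939349 = 19.1627
beef: 7.9 × (8.50/7.73) = 7.9 × 1.099612 = 8.6869
coffee: 11.2 × (7.57/7.42) = 11.2 × 1.020216 = 11.4264
newspaper: 13.4 × (1.67/1.75) = 13.4 × 0.954286 = 12.7874
wine: 36.3 × (15.63/11.67) = 36.3 × 1.339332 = 48.6177
Index = Σ wᵢ·(p₁ᵢ/p₀ᵢ) = 15.6978 + 19.1627 + 8.6869 + 11.4264 + 12.7874 + 48.6177 = 116.3790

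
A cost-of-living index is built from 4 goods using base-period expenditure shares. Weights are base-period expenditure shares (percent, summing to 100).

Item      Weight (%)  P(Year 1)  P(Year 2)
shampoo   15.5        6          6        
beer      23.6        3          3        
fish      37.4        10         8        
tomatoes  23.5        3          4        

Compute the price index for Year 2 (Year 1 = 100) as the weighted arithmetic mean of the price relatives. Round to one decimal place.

shampoo: 15.5 × (6/6) = 15.5 × 1.000000 = 15.5000
beer: 23.6 × (3/3) = 23.6 × 1.000000 = 23.6000
fish: 37.4 × (8/10) = 37.4 × 0.800000 = 29.9200
tomatoes: 23.5 × (4/3) = 23.5 × 1.333333 = 31.3333
Index = Σ wᵢ·(p₁ᵢ/p₀ᵢ) = 15.5000 + 23.6000 + 29.9200 + 31.3333 = 100.3533

100.4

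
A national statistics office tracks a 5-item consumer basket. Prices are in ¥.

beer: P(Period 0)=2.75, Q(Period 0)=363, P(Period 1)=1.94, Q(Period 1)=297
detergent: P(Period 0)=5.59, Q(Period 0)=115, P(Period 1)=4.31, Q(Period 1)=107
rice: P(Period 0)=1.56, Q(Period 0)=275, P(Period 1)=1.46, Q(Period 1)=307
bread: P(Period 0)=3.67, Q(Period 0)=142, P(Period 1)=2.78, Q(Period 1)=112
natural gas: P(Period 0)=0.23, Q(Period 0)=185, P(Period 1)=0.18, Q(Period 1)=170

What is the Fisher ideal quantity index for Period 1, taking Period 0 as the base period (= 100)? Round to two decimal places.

Laspeyres component (base-period weights):
ΣP(Period 0)Q(Period 1) = 2.75×297 + 5.59×107 + 1.56×307 + 3.67×112 + 0.23×170 = 816.75 + 598.13 + 478.92 + 411.04 + 39.1 = 2343.94
ΣP(Period 0)Q(Period 0) = 2.75×363 + 5.59×115 + 1.56×275 + 3.67×142 + 0.23×185 = 998.25 + 642.85 + 429 + 521.14 + 42.55 = 2633.79
L = 2343.94 / 2633.79 × 100 = 88.9949
Paasche component (current-period weights):
ΣP(Period 1)Q(Period 1) = 1.94×297 + 4.31×107 + 1.46×307 + 2.78×112 + 0.18×170 = 576.18 + 461.17 + 448.22 + 311.36 + 30.6 = 1827.53
ΣP(Period 1)Q(Period 0) = 1.94×363 + 4.31×115 + 1.46×275 + 2.78×142 + 0.18×185 = 704.22 + 495.65 + 401.5 + 394.76 + 33.3 = 2029.43
P = 1827.53 / 2029.43 × 100 = 90.0514
Fisher = √(L × P) = √(88.9949 × 90.0514) = 89.5216

89.52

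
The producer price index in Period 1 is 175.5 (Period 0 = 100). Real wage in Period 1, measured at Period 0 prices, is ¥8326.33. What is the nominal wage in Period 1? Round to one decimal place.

Nominal = Real × (Index/100) = 8326.33 × (175.5/100)
        = 8326.33 × 1.755 = 14612.7091

14612.7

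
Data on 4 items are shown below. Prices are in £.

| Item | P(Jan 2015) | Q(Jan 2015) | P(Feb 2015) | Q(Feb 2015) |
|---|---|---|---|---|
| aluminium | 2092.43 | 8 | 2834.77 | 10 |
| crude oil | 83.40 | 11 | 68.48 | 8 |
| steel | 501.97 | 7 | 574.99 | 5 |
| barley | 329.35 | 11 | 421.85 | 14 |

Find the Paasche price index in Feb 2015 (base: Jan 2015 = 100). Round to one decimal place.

131.2

Paasche price index uses current-period quantities as weights.
ΣP(Feb 2015)·Q(Feb 2015) = 2834.77×10 + 68.48×8 + 574.99×5 + 421.85×14 = 28347.7 + 547.84 + 2874.95 + 5905.9 = 37676.39
ΣP(Jan 2015)·Q(Feb 2015) = 2092.43×10 + 83.40×8 + 501.97×5 + 329.35×14 = 20924.3 + 667.2 + 2509.85 + 4610.9 = 28712.25
Index = 37676.39 / 28712.25 × 100 = 131.2206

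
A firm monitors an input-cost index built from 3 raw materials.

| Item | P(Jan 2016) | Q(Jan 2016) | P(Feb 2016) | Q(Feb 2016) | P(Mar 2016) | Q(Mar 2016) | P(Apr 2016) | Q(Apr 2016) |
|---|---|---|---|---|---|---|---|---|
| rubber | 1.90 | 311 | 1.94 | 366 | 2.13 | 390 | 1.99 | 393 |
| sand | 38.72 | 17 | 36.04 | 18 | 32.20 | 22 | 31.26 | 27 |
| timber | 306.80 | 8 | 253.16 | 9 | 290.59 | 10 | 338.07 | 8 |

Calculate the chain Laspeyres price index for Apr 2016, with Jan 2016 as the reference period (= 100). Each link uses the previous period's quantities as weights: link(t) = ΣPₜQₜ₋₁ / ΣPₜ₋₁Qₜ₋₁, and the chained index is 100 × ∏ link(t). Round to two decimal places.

104.23

Link Jan 2016→Feb 2016:
ΣP(Feb 2016)Q(Jan 2016) = 1.94×311 + 36.04×17 + 253.16×8 = 603.34 + 612.68 + 2025.28 = 3241.3
ΣP(Jan 2016)Q(Jan 2016) = 1.90×311 + 38.72×17 + 306.80×8 = 590.9 + 658.24 + 2454.4 = 3703.54
link = 3241.3/3703.54 = 0.875190
Link Feb 2016→Mar 2016:
ΣP(Mar 2016)Q(Feb 2016) = 2.13×366 + 32.20×18 + 290.59×9 = 779.58 + 579.6 + 2615.31 = 3974.49
ΣP(Feb 2016)Q(Feb 2016) = 1.94×366 + 36.04×18 + 253.16×9 = 710.04 + 648.72 + 2278.44 = 3637.2
link = 3974.49/3637.2 = 1.092733
Link Mar 2016→Apr 2016:
ΣP(Apr 2016)Q(Mar 2016) = 1.99×390 + 31.26×22 + 338.07×10 = 776.1 + 687.72 + 3380.7 = 4844.52
ΣP(Mar 2016)Q(Mar 2016) = 2.13×390 + 32.20×22 + 290.59×10 = 830.7 + 708.4 + 2905.9 = 4445
link = 4844.52/4445 = 1.089881
Chained index = 100 × 0.875190 × 1.092733 × 1.089881 = 104.2306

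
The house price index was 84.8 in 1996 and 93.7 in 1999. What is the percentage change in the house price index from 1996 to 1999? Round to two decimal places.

10.50%

Change = (93.7 − 84.8) / 84.8 × 100
       = 8.9 / 84.8 × 100 = 10.4953%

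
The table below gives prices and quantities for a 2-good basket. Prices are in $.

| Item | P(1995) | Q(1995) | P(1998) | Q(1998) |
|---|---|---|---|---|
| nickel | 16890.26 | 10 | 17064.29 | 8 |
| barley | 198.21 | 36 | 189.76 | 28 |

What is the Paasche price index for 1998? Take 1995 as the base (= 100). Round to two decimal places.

Paasche price index uses current-period quantities as weights.
ΣP(1998)·Q(1998) = 17064.29×8 + 189.76×28 = 136514.32 + 5313.28 = 141827.6
ΣP(1995)·Q(1998) = 16890.26×8 + 198.21×28 = 135122.08 + 5549.88 = 140671.96
Index = 141827.6 / 140671.96 × 100 = 100.8215

100.82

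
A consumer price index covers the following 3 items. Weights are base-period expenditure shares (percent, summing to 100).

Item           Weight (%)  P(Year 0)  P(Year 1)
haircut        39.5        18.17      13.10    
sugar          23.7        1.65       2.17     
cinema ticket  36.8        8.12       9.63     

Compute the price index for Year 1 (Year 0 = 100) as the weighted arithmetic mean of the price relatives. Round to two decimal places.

haircut: 39.5 × (13.10/18.17) = 39.5 × 0.720969 = 28.4783
sugar: 23.7 × (2.17/1.65) = 23.7 × 1.315152 = 31.1691
cinema ticket: 36.8 × (9.63/8.12) = 36.8 × 1.185961 = 43.6433
Index = Σ wᵢ·(p₁ᵢ/p₀ᵢ) = 28.4783 + 31.1691 + 43.6433 = 103.2907

103.29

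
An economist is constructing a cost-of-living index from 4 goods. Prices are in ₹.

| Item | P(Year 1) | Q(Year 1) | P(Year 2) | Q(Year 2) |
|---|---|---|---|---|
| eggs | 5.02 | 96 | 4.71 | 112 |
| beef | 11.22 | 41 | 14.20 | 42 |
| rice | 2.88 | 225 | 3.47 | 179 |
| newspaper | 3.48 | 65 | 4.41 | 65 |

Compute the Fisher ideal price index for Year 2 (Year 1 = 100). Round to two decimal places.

Laspeyres component (base-period weights):
ΣP(Year 2)Q(Year 1) = 4.71×96 + 14.20×41 + 3.47×225 + 4.41×65 = 452.16 + 582.2 + 780.75 + 286.65 = 2101.76
ΣP(Year 1)Q(Year 1) = 5.02×96 + 11.22×41 + 2.88×225 + 3.48×65 = 481.92 + 460.02 + 648 + 226.2 = 1816.14
L = 2101.76 / 1816.14 × 100 = 115.7268
Paasche component (current-period weights):
ΣP(Year 2)Q(Year 2) = 4.71×112 + 14.20×42 + 3.47×179 + 4.41×65 = 527.52 + 596.4 + 621.13 + 286.65 = 2031.7
ΣP(Year 1)Q(Year 2) = 5.02×112 + 11.22×42 + 2.88×179 + 3.48×65 = 562.24 + 471.24 + 515.52 + 226.2 = 1775.2
P = 2031.7 / 1775.2 × 100 = 114.4491
Fisher = √(L × P) = √(115.7268 × 114.4491) = 115.0861

115.09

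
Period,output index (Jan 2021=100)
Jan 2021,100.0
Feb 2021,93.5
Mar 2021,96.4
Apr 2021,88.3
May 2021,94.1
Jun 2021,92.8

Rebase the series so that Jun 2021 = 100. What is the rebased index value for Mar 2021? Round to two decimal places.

Rebased(Mar 2021) = 96.4 / 92.8 × 100 = 103.8793

103.88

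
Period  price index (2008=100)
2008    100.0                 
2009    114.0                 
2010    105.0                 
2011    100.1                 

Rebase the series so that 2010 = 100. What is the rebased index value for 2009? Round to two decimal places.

Rebased(2009) = 114.0 / 105.0 × 100 = 108.5714

108.57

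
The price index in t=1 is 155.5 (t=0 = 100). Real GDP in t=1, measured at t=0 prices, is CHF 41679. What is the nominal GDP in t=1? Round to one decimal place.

Nominal = Real × (Index/100) = 41679 × (155.5/100)
        = 41679 × 1.555 = 64810.8450

64810.8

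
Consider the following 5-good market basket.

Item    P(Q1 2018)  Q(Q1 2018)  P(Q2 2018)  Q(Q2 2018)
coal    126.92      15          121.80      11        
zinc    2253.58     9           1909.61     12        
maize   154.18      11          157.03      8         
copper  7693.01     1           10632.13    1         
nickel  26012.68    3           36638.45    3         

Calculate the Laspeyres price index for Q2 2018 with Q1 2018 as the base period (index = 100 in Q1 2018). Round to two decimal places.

128.90

Laspeyres price index uses base-period quantities as weights.
ΣP(Q2 2018)·Q(Q1 2018) = 121.80×15 + 1909.61×9 + 157.03×11 + 10632.13×1 + 36638.45×3 = 1827 + 17186.49 + 1727.33 + 10632.13 + 109915.35 = 141288.3
ΣP(Q1 2018)·Q(Q1 2018) = 126.92×15 + 2253.58×9 + 154.18×11 + 7693.01×1 + 26012.68×3 = 1903.8 + 20282.22 + 1695.98 + 7693.01 + 78038.04 = 109613.05
Index = 141288.3 / 109613.05 × 100 = 128.8973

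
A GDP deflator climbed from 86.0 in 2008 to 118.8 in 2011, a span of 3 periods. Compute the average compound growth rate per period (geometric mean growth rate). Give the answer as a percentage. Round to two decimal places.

Growth factor = (118.8/86.0)^(1/3) = (1.381395)^(1/3) = 1.113711
Growth rate = 1.113711 − 1 = 0.113711 = 11.3711%

11.37%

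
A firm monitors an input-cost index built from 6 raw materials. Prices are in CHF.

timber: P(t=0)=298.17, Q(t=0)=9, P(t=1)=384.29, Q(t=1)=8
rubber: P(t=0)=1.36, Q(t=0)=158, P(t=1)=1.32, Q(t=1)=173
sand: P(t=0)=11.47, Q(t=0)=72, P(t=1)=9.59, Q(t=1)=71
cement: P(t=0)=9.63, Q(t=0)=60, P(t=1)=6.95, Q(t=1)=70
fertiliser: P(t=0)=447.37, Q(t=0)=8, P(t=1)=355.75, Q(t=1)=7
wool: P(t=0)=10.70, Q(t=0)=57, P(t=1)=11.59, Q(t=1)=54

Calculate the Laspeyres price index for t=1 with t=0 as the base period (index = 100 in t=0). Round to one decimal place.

97.5

Laspeyres price index uses base-period quantities as weights.
ΣP(t=1)·Q(t=0) = 384.29×9 + 1.32×158 + 9.59×72 + 6.95×60 + 355.75×8 + 11.59×57 = 3458.61 + 208.56 + 690.48 + 417 + 2846 + 660.63 = 8281.28
ΣP(t=0)·Q(t=0) = 298.17×9 + 1.36×158 + 11.47×72 + 9.63×60 + 447.37×8 + 10.70×57 = 2683.53 + 214.88 + 825.84 + 577.8 + 3578.96 + 609.9 = 8490.91
Index = 8281.28 / 8490.91 × 100 = 97.5311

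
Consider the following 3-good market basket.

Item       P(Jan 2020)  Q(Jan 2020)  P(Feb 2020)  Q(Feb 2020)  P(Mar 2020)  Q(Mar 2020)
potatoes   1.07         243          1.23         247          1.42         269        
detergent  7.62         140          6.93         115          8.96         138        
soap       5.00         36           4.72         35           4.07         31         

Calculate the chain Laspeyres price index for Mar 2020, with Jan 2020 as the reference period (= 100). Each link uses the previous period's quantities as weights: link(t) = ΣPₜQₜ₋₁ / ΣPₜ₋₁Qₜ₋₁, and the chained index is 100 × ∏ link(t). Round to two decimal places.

Link Jan 2020→Feb 2020:
ΣP(Feb 2020)Q(Jan 2020) = 1.23×243 + 6.93×140 + 4.72×36 = 298.89 + 970.2 + 169.92 = 1439.01
ΣP(Jan 2020)Q(Jan 2020) = 1.07×243 + 7.62×140 + 5.00×36 = 260.01 + 1066.8 + 180 = 1506.81
link = 1439.01/1506.81 = 0.955004
Link Feb 2020→Mar 2020:
ΣP(Mar 2020)Q(Feb 2020) = 1.42×247 + 8.96×115 + 4.07×35 = 350.74 + 1030.4 + 142.45 = 1523.59
ΣP(Feb 2020)Q(Feb 2020) = 1.23×247 + 6.93×115 + 4.72×35 = 303.81 + 796.95 + 165.2 = 1265.96
link = 1523.59/1265.96 = 1.203506
Chained index = 100 × 0.955004 × 1.203506 = 114.9353

114.94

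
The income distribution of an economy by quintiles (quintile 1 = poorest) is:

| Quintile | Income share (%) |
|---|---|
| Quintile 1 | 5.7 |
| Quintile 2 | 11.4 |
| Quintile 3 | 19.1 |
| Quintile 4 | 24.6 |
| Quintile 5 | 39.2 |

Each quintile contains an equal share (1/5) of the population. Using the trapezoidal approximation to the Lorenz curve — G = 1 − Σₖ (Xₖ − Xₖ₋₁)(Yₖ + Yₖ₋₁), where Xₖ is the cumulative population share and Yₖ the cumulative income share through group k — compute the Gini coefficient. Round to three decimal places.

0.321

Cumulative income shares Yₖ: 0.0570, 0.1710, 0.3620, 0.6080, 1.0000
Σ (Xₖ−Xₖ₋₁)(Yₖ+Yₖ₋₁) = (1/5)(0.0570+0.0000) + (1/5)(0.1710+0.0570) + (1/5)(0.3620+0.1710) + (1/5)(0.6080+0.3620) + (1/5)(1.0000+0.6080)
  = 0.0114 + 0.0456 + 0.1066 + 0.1940 + 0.3216 = 0.6792
G = 1 − 0.6792 = 0.3208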